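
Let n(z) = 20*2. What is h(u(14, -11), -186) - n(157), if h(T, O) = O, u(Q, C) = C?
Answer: -226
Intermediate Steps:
n(z) = 40
h(u(14, -11), -186) - n(157) = -186 - 1*40 = -186 - 40 = -226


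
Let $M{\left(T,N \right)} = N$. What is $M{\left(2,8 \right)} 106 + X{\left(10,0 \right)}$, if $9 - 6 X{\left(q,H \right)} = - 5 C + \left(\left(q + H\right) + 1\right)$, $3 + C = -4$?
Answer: $\frac{5051}{6} \approx 841.83$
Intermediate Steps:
$C = -7$ ($C = -3 - 4 = -7$)
$X{\left(q,H \right)} = - \frac{9}{2} - \frac{H}{6} - \frac{q}{6}$ ($X{\left(q,H \right)} = \frac{3}{2} - \frac{\left(-5\right) \left(-7\right) + \left(\left(q + H\right) + 1\right)}{6} = \frac{3}{2} - \frac{35 + \left(\left(H + q\right) + 1\right)}{6} = \frac{3}{2} - \frac{35 + \left(1 + H + q\right)}{6} = \frac{3}{2} - \frac{36 + H + q}{6} = \frac{3}{2} - \left(6 + \frac{H}{6} + \frac{q}{6}\right) = - \frac{9}{2} - \frac{H}{6} - \frac{q}{6}$)
$M{\left(2,8 \right)} 106 + X{\left(10,0 \right)} = 8 \cdot 106 - \frac{37}{6} = 848 - \frac{37}{6} = \frac{5051}{6}$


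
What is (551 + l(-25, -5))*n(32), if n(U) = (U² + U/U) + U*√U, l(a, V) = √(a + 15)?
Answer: (551 + I*√10)*(1025 + 128*√2) ≈ 6.6452e+5 + 3813.8*I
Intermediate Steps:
l(a, V) = √(15 + a)
n(U) = 1 + U² + U^(3/2) (n(U) = (U² + 1) + U^(3/2) = (1 + U²) + U^(3/2) = 1 + U² + U^(3/2))
(551 + l(-25, -5))*n(32) = (551 + √(15 - 25))*(1 + 32² + 32^(3/2)) = (551 + √(-10))*(1 + 1024 + 128*√2) = (551 + I*√10)*(1025 + 128*√2)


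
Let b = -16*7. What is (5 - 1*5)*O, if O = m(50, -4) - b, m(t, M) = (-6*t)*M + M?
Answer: 0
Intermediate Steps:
m(t, M) = M - 6*M*t (m(t, M) = -6*M*t + M = M - 6*M*t)
b = -112
O = 1308 (O = -4*(1 - 6*50) - 1*(-112) = -4*(1 - 300) + 112 = -4*(-299) + 112 = 1196 + 112 = 1308)
(5 - 1*5)*O = (5 - 1*5)*1308 = (5 - 5)*1308 = 0*1308 = 0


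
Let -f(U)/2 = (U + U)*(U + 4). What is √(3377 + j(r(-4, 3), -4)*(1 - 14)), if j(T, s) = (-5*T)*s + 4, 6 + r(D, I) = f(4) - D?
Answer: 15*√165 ≈ 192.68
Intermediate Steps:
f(U) = -4*U*(4 + U) (f(U) = -2*(U + U)*(U + 4) = -2*2*U*(4 + U) = -4*U*(4 + U))
r(D, I) = -134 - D (r(D, I) = -6 + (-4*4*(4 + 4) - D) = -6 + (-4*4*8 - D) = -6 + (-128 - D) = -134 - D)
j(T, s) = 4 - 5*T*s (j(T, s) = -5*T*s + 4 = 4 - 5*T*s)
√(3377 + j(r(-4, 3), -4)*(1 - 14)) = √(3377 + (4 - 5*(-134 - 1*(-4))*(-4))*(1 - 14)) = √(3377 + (4 - 5*(-134 + 4)*(-4))*(-13)) = √(3377 + (4 - 5*(-130)*(-4))*(-13)) = √(3377 + (4 - 2600)*(-13)) = √(3377 - 2596*(-13)) = √(3377 + 33748) = √37125 = 15*√165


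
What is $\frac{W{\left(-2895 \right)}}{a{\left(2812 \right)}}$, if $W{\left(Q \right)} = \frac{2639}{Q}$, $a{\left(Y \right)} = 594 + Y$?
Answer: $- \frac{203}{758490} \approx -0.00026764$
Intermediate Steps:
$\frac{W{\left(-2895 \right)}}{a{\left(2812 \right)}} = \frac{2639 \frac{1}{-2895}}{594 + 2812} = \frac{2639 \left(- \frac{1}{2895}\right)}{3406} = \left(- \frac{2639}{2895}\right) \frac{1}{3406} = - \frac{203}{758490}$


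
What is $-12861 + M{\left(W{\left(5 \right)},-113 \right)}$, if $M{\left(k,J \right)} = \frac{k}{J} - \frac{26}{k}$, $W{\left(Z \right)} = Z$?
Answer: $- \frac{7269428}{565} \approx -12866.0$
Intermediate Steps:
$M{\left(k,J \right)} = - \frac{26}{k} + \frac{k}{J}$
$-12861 + M{\left(W{\left(5 \right)},-113 \right)} = -12861 + \left(- \frac{26}{5} + \frac{5}{-113}\right) = -12861 + \left(\left(-26\right) \frac{1}{5} + 5 \left(- \frac{1}{113}\right)\right) = -12861 - \frac{2963}{565} = - \frac{7269428}{565}$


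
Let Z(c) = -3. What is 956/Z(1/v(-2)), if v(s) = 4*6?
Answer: -956/3 ≈ -318.67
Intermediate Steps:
v(s) = 24
956/Z(1/v(-2)) = 956/(-3) = 956*(-⅓) = -956/3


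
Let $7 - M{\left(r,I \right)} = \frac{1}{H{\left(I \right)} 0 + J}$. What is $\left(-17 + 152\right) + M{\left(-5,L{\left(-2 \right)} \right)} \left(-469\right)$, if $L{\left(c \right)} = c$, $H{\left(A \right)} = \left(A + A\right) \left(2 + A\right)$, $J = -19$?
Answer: $- \frac{60281}{19} \approx -3172.7$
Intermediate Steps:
$H{\left(A \right)} = 2 A \left(2 + A\right)$
$M{\left(r,I \right)} = \frac{134}{19}$ ($M{\left(r,I \right)} = 7 - \frac{1}{2 I \left(2 + I\right) 0 - 19} = 7 - \frac{1}{0 - 19} = 7 - \frac{1}{-19} = 7 - - \frac{1}{19} = 7 + \frac{1}{19} = \frac{134}{19}$)
$\left(-17 + 152\right) + M{\left(-5,L{\left(-2 \right)} \right)} \left(-469\right) = \left(-17 + 152\right) + \frac{134}{19} \left(-469\right) = 135 - \frac{62846}{19} = - \frac{60281}{19}$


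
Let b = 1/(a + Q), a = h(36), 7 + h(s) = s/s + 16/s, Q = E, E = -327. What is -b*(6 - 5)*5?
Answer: 45/2993 ≈ 0.015035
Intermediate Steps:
Q = -327
h(s) = -6 + 16/s (h(s) = -7 + (s/s + 16/s) = -7 + (1 + 16/s) = -6 + 16/s)
a = -50/9 (a = -6 + 16/36 = -6 + 16*(1/36) = -6 + 4/9 = -50/9 ≈ -5.5556)
b = -9/2993 (b = 1/(-50/9 - 327) = 1/(-2993/9) = -9/2993 ≈ -0.0030070)
-b*(6 - 5)*5 = -(-9)*(6 - 5)*5/2993 = -(-9)*1*5/2993 = -(-9)*5/2993 = -1*(-45/2993) = 45/2993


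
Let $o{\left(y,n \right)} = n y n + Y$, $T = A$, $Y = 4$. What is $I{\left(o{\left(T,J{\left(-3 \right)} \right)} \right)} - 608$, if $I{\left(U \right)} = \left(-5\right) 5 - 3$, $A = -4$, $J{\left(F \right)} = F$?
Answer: $-636$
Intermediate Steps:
$T = -4$
$o{\left(y,n \right)} = 4 + y n^{2}$ ($o{\left(y,n \right)} = n y n + 4 = y n^{2} + 4 = 4 + y n^{2}$)
$I{\left(U \right)} = -28$ ($I{\left(U \right)} = -25 - 3 = -28$)
$I{\left(o{\left(T,J{\left(-3 \right)} \right)} \right)} - 608 = -28 - 608 = -636$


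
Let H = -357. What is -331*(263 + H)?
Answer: 31114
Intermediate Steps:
-331*(263 + H) = -331*(263 - 357) = -331*(-94) = 31114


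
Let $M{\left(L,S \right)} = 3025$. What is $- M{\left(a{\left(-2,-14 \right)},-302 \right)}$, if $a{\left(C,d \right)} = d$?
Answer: $-3025$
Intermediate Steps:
$- M{\left(a{\left(-2,-14 \right)},-302 \right)} = \left(-1\right) 3025 = -3025$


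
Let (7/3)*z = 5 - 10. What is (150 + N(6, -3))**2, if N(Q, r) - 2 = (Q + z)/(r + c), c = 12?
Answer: 1138489/49 ≈ 23234.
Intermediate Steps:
z = -15/7 (z = 3*(5 - 10)/7 = (3/7)*(-5) = -15/7 ≈ -2.1429)
N(Q, r) = 2 + (-15/7 + Q)/(12 + r) (N(Q, r) = 2 + (Q - 15/7)/(r + 12) = 2 + (-15/7 + Q)/(12 + r))
(150 + N(6, -3))**2 = (150 + (153/7 + 6 + 2*(-3))/(12 - 3))**2 = (150 + (153/7 + 6 - 6)/9)**2 = (150 + (1/9)*(153/7))**2 = (150 + 17/7)**2 = (1067/7)**2 = 1138489/49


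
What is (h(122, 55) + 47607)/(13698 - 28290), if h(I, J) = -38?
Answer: -47569/14592 ≈ -3.2599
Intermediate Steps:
(h(122, 55) + 47607)/(13698 - 28290) = (-38 + 47607)/(13698 - 28290) = 47569/(-14592) = 47569*(-1/14592) = -47569/14592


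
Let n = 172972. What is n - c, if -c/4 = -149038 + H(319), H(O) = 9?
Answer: -423144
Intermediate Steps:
c = 596116 (c = -4*(-149038 + 9) = -4*(-149029) = 596116)
n - c = 172972 - 1*596116 = 172972 - 596116 = -423144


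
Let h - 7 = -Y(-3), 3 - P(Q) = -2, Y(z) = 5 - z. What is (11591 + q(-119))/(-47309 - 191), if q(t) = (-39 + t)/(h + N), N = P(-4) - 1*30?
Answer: -75381/308750 ≈ -0.24415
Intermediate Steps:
P(Q) = 5 (P(Q) = 3 - 1*(-2) = 3 + 2 = 5)
N = -25 (N = 5 - 1*30 = 5 - 30 = -25)
h = -1 (h = 7 - (5 - 1*(-3)) = 7 - (5 + 3) = 7 - 1*8 = 7 - 8 = -1)
q(t) = 3/2 - t/26 (q(t) = (-39 + t)/(-1 - 25) = (-39 + t)/(-26) = (-39 + t)*(-1/26) = 3/2 - t/26)
(11591 + q(-119))/(-47309 - 191) = (11591 + (3/2 - 1/26*(-119)))/(-47309 - 191) = (11591 + (3/2 + 119/26))/(-47500) = (11591 + 79/13)*(-1/47500) = (150762/13)*(-1/47500) = -75381/308750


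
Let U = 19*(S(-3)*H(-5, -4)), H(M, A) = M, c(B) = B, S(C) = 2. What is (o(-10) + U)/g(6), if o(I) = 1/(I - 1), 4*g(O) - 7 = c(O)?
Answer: -8364/143 ≈ -58.490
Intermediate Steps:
g(O) = 7/4 + O/4
o(I) = 1/(-1 + I)
U = -190 (U = 19*(2*(-5)) = 19*(-10) = -190)
(o(-10) + U)/g(6) = (1/(-1 - 10) - 190)/(7/4 + (¼)*6) = (1/(-11) - 190)/(7/4 + 3/2) = (-1/11 - 190)/(13/4) = -2091/11*4/13 = -8364/143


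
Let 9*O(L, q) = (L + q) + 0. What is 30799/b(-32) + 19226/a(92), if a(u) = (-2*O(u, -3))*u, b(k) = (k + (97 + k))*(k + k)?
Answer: -108726529/4323264 ≈ -25.149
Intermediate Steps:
b(k) = 2*k*(97 + 2*k) (b(k) = (97 + 2*k)*(2*k) = 2*k*(97 + 2*k))
O(L, q) = L/9 + q/9 (O(L, q) = ((L + q) + 0)/9 = (L + q)/9 = L/9 + q/9)
a(u) = u*(2/3 - 2*u/9) (a(u) = (-2*(u/9 + (1/9)*(-3)))*u = (-2*(u/9 - 1/3))*u = (-2*(-1/3 + u/9))*u = (2/3 - 2*u/9)*u = u*(2/3 - 2*u/9))
30799/b(-32) + 19226/a(92) = 30799/((2*(-32)*(97 + 2*(-32)))) + 19226/(((2/9)*92*(3 - 1*92))) = 30799/((2*(-32)*(97 - 64))) + 19226/(((2/9)*92*(3 - 92))) = 30799/((2*(-32)*33)) + 19226/(((2/9)*92*(-89))) = 30799/(-2112) + 19226/(-16376/9) = 30799*(-1/2112) + 19226*(-9/16376) = -30799/2112 - 86517/8188 = -108726529/4323264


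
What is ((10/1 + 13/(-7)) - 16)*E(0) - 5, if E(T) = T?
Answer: -5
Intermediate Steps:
((10/1 + 13/(-7)) - 16)*E(0) - 5 = ((10/1 + 13/(-7)) - 16)*0 - 5 = ((10*1 + 13*(-⅐)) - 16)*0 - 5 = ((10 - 13/7) - 16)*0 - 5 = (57/7 - 16)*0 - 5 = -55/7*0 - 5 = 0 - 5 = -5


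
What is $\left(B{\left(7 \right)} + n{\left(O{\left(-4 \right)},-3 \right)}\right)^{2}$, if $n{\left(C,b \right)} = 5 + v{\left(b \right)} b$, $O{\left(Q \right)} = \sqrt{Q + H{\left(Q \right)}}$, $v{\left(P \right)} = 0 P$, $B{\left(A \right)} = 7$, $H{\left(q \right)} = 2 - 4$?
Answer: $144$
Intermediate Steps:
$H{\left(q \right)} = -2$
$v{\left(P \right)} = 0$
$O{\left(Q \right)} = \sqrt{-2 + Q}$ ($O{\left(Q \right)} = \sqrt{Q - 2} = \sqrt{-2 + Q}$)
$n{\left(C,b \right)} = 5$ ($n{\left(C,b \right)} = 5 + 0 b = 5 + 0 = 5$)
$\left(B{\left(7 \right)} + n{\left(O{\left(-4 \right)},-3 \right)}\right)^{2} = \left(7 + 5\right)^{2} = 12^{2} = 144$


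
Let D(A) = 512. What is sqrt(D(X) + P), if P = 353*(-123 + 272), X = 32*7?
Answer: 3*sqrt(5901) ≈ 230.45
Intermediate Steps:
X = 224
P = 52597 (P = 353*149 = 52597)
sqrt(D(X) + P) = sqrt(512 + 52597) = sqrt(53109) = 3*sqrt(5901)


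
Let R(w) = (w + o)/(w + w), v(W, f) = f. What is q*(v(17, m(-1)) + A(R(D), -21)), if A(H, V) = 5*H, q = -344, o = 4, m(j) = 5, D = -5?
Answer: -1892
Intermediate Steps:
R(w) = (4 + w)/(2*w) (R(w) = (w + 4)/(w + w) = (4 + w)/((2*w)) = (4 + w)*(1/(2*w)) = (4 + w)/(2*w))
q*(v(17, m(-1)) + A(R(D), -21)) = -344*(5 + 5*((1/2)*(4 - 5)/(-5))) = -344*(5 + 5*((1/2)*(-1/5)*(-1))) = -344*(5 + 5*(1/10)) = -344*(5 + 1/2) = -344*11/2 = -1892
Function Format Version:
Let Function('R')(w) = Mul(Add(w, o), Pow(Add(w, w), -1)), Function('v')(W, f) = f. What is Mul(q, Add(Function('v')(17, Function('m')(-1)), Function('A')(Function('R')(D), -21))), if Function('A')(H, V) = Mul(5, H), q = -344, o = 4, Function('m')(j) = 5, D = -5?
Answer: -1892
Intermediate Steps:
Function('R')(w) = Mul(Rational(1, 2), Pow(w, -1), Add(4, w)) (Function('R')(w) = Mul(Add(w, 4), Pow(Add(w, w), -1)) = Mul(Add(4, w), Pow(Mul(2, w), -1)) = Mul(Add(4, w), Mul(Rational(1, 2), Pow(w, -1))) = Mul(Rational(1, 2), Pow(w, -1), Add(4, w)))
Mul(q, Add(Function('v')(17, Function('m')(-1)), Function('A')(Function('R')(D), -21))) = Mul(-344, Add(5, Mul(5, Mul(Rational(1, 2), Pow(-5, -1), Add(4, -5))))) = Mul(-344, Add(5, Mul(5, Mul(Rational(1, 2), Rational(-1, 5), -1)))) = Mul(-344, Add(5, Mul(5, Rational(1, 10)))) = Mul(-344, Add(5, Rational(1, 2))) = Mul(-344, Rational(11, 2)) = -1892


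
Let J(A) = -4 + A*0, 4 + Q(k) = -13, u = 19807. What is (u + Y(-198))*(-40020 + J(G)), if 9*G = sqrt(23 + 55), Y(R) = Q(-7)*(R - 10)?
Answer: -934280232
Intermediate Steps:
Q(k) = -17 (Q(k) = -4 - 13 = -17)
Y(R) = 170 - 17*R (Y(R) = -17*(R - 10) = -17*(-10 + R) = 170 - 17*R)
G = sqrt(78)/9 (G = sqrt(23 + 55)/9 = sqrt(78)/9 ≈ 0.98131)
J(A) = -4 (J(A) = -4 + 0 = -4)
(u + Y(-198))*(-40020 + J(G)) = (19807 + (170 - 17*(-198)))*(-40020 - 4) = (19807 + (170 + 3366))*(-40024) = (19807 + 3536)*(-40024) = 23343*(-40024) = -934280232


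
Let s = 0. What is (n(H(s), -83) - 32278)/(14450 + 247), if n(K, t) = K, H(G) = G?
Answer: -32278/14697 ≈ -2.1962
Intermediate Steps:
(n(H(s), -83) - 32278)/(14450 + 247) = (0 - 32278)/(14450 + 247) = -32278/14697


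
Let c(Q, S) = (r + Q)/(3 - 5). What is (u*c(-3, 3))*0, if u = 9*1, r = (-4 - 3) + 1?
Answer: 0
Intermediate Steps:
r = -6 (r = -7 + 1 = -6)
c(Q, S) = 3 - Q/2 (c(Q, S) = (-6 + Q)/(3 - 5) = (-6 + Q)/(-2) = (-6 + Q)*(-½) = 3 - Q/2)
u = 9
(u*c(-3, 3))*0 = (9*(3 - ½*(-3)))*0 = (9*(3 + 3/2))*0 = (9*(9/2))*0 = (81/2)*0 = 0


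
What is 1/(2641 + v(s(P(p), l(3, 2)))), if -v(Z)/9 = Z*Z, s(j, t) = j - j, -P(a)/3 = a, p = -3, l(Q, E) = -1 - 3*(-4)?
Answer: 1/2641 ≈ 0.00037864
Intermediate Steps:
l(Q, E) = 11 (l(Q, E) = -1 - 1*(-12) = -1 + 12 = 11)
P(a) = -3*a
s(j, t) = 0
v(Z) = -9*Z² (v(Z) = -9*Z*Z = -9*Z²)
1/(2641 + v(s(P(p), l(3, 2)))) = 1/(2641 - 9*0²) = 1/(2641 - 9*0) = 1/(2641 + 0) = 1/2641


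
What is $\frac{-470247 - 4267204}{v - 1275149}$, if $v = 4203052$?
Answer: $- \frac{4737451}{2927903} \approx -1.618$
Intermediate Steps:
$\frac{-470247 - 4267204}{v - 1275149} = \frac{-470247 - 4267204}{4203052 - 1275149} = - \frac{4737451}{2927903}$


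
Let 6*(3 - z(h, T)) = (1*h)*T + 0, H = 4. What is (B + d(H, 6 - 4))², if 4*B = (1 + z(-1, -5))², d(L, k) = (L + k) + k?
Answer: 2289169/20736 ≈ 110.40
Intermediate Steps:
z(h, T) = 3 - T*h/6 (z(h, T) = 3 - ((1*h)*T + 0)/6 = 3 - (h*T + 0)/6 = 3 - (T*h + 0)/6 = 3 - T*h/6)
d(L, k) = L + 2*k
B = 361/144 (B = (1 + (3 - ⅙*(-5)*(-1)))²/4 = (1 + (3 - ⅚))²/4 = (1 + 13/6)²/4 = (19/6)²/4 = (¼)*(361/36) = 361/144 ≈ 2.5069)
(B + d(H, 6 - 4))² = (361/144 + (4 + 2*(6 - 4)))² = (361/144 + (4 + 2*2))² = (361/144 + (4 + 4))² = (361/144 + 8)² = (1513/144)² = 2289169/20736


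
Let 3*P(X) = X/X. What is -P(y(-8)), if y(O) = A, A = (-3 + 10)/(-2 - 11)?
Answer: -⅓ ≈ -0.33333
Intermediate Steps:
A = -7/13 (A = 7/(-13) = 7*(-1/13) = -7/13 ≈ -0.53846)
y(O) = -7/13
P(X) = ⅓ (P(X) = (X/X)/3 = (⅓)*1 = ⅓)
-P(y(-8)) = -1*⅓ = -⅓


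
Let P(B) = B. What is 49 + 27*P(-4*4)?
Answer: -383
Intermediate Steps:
49 + 27*P(-4*4) = 49 + 27*(-4*4) = 49 + 27*(-16) = 49 - 432 = -383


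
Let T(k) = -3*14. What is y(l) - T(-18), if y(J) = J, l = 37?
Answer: 79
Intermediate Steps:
T(k) = -42
y(l) - T(-18) = 37 - 1*(-42) = 37 + 42 = 79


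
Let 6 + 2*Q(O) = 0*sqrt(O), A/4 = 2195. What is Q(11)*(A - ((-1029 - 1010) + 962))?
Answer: -29571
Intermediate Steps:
A = 8780 (A = 4*2195 = 8780)
Q(O) = -3 (Q(O) = -3 + (0*sqrt(O))/2 = -3 + (1/2)*0 = -3 + 0 = -3)
Q(11)*(A - ((-1029 - 1010) + 962)) = -3*(8780 - ((-1029 - 1010) + 962)) = -3*(8780 - (-2039 + 962)) = -3*(8780 - 1*(-1077)) = -3*(8780 + 1077) = -3*9857 = -29571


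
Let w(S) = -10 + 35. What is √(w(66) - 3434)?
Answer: I*√3409 ≈ 58.387*I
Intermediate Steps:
w(S) = 25
√(w(66) - 3434) = √(25 - 3434) = √(-3409) = I*√3409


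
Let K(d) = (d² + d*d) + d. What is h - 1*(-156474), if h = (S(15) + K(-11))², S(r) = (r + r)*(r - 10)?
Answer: 301635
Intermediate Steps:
K(d) = d + 2*d² (K(d) = (d² + d²) + d = 2*d² + d = d + 2*d²)
S(r) = 2*r*(-10 + r) (S(r) = (2*r)*(-10 + r) = 2*r*(-10 + r))
h = 145161 (h = (2*15*(-10 + 15) - 11*(1 + 2*(-11)))² = (2*15*5 - 11*(1 - 22))² = (150 - 11*(-21))² = (150 + 231)² = 381² = 145161)
h - 1*(-156474) = 145161 - 1*(-156474) = 145161 + 156474 = 301635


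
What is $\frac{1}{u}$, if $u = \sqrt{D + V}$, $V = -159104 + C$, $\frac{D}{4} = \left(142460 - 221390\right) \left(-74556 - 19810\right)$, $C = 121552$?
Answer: $\frac{\sqrt{465518687}}{3724149496} \approx 5.7935 \cdot 10^{-6}$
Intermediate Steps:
$D = 29793233520$ ($D = 4 \left(142460 - 221390\right) \left(-74556 - 19810\right) = 4 \left(\left(-78930\right) \left(-94366\right)\right) = 4 \cdot 7448308380 = 29793233520$)
$V = -37552$ ($V = -159104 + 121552 = -37552$)
$u = 8 \sqrt{465518687}$ ($u = \sqrt{29793233520 - 37552} = \sqrt{29793195968} = 8 \sqrt{465518687} \approx 1.7261 \cdot 10^{5}$)
$\frac{1}{u} = \frac{1}{8 \sqrt{465518687}} = \frac{\sqrt{465518687}}{3724149496}$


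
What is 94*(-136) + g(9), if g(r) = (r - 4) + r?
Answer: -12770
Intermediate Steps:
g(r) = -4 + 2*r (g(r) = (-4 + r) + r = -4 + 2*r)
94*(-136) + g(9) = 94*(-136) + (-4 + 2*9) = -12784 + (-4 + 18) = -12784 + 14 = -12770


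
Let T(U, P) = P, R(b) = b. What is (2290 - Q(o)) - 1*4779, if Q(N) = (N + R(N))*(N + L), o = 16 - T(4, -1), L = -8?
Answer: -2795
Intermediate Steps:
o = 17 (o = 16 - 1*(-1) = 16 + 1 = 17)
Q(N) = 2*N*(-8 + N) (Q(N) = (N + N)*(N - 8) = (2*N)*(-8 + N) = 2*N*(-8 + N))
(2290 - Q(o)) - 1*4779 = (2290 - 2*17*(-8 + 17)) - 1*4779 = (2290 - 2*17*9) - 4779 = (2290 - 1*306) - 4779 = (2290 - 306) - 4779 = 1984 - 4779 = -2795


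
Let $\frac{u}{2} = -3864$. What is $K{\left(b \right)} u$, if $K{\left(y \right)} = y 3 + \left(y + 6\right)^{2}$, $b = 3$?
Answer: $-695520$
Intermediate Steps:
$u = -7728$ ($u = 2 \left(-3864\right) = -7728$)
$K{\left(y \right)} = \left(6 + y\right)^{2} + 3 y$ ($K{\left(y \right)} = 3 y + \left(6 + y\right)^{2} = \left(6 + y\right)^{2} + 3 y$)
$K{\left(b \right)} u = \left(\left(6 + 3\right)^{2} + 3 \cdot 3\right) \left(-7728\right) = \left(9^{2} + 9\right) \left(-7728\right) = \left(81 + 9\right) \left(-7728\right) = 90 \left(-7728\right) = -695520$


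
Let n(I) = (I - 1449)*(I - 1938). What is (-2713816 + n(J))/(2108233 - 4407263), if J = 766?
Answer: 191334/229903 ≈ 0.83224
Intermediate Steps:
n(I) = (-1938 + I)*(-1449 + I) (n(I) = (-1449 + I)*(-1938 + I) = (-1938 + I)*(-1449 + I))
(-2713816 + n(J))/(2108233 - 4407263) = (-2713816 + (2808162 + 766**2 - 3387*766))/(2108233 - 4407263) = (-2713816 + (2808162 + 586756 - 2594442))/(-2299030) = (-2713816 + 800476)*(-1/2299030) = -1913340*(-1/2299030) = 191334/229903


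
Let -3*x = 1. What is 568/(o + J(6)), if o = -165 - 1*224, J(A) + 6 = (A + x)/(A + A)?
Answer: -20448/14203 ≈ -1.4397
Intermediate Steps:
x = -⅓ (x = -⅓*1 = -⅓ ≈ -0.33333)
J(A) = -6 + (-⅓ + A)/(2*A) (J(A) = -6 + (A - ⅓)/(A + A) = -6 + (-⅓ + A)/((2*A)) = -6 + (-⅓ + A)*(1/(2*A)) = -6 + (-⅓ + A)/(2*A))
o = -389 (o = -165 - 224 = -389)
568/(o + J(6)) = 568/(-389 + (⅙)*(-1 - 33*6)/6) = 568/(-389 + (⅙)*(⅙)*(-1 - 198)) = 568/(-389 + (⅙)*(⅙)*(-199)) = 568/(-389 - 199/36) = 568/(-14203/36) = 568*(-36/14203) = -20448/14203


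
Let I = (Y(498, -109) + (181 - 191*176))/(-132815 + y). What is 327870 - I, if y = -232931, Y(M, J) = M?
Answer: 119917108083/365746 ≈ 3.2787e+5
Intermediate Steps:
I = 32937/365746 (I = (498 + (181 - 191*176))/(-132815 - 232931) = (498 + (181 - 33616))/(-365746) = (498 - 33435)*(-1/365746) = -32937*(-1/365746) = 32937/365746 ≈ 0.090054)
327870 - I = 327870 - 1*32937/365746 = 327870 - 32937/365746 = 119917108083/365746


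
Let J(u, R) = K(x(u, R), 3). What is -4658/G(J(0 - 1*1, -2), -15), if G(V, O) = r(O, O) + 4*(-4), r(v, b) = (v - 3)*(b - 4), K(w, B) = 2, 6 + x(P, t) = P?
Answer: -2329/163 ≈ -14.288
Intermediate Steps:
x(P, t) = -6 + P
r(v, b) = (-4 + b)*(-3 + v) (r(v, b) = (-3 + v)*(-4 + b) = (-4 + b)*(-3 + v))
J(u, R) = 2
G(V, O) = -4 + O² - 7*O (G(V, O) = (12 - 4*O - 3*O + O*O) + 4*(-4) = (12 - 4*O - 3*O + O²) - 16 = (12 + O² - 7*O) - 16 = -4 + O² - 7*O)
-4658/G(J(0 - 1*1, -2), -15) = -4658/(-4 + (-15)² - 7*(-15)) = -4658/(-4 + 225 + 105) = -4658/326 = -4658*1/326 = -2329/163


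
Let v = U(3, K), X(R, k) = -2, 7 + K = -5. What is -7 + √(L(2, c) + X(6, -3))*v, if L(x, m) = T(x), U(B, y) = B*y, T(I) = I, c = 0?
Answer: -7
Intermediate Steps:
K = -12 (K = -7 - 5 = -12)
v = -36 (v = 3*(-12) = -36)
L(x, m) = x
-7 + √(L(2, c) + X(6, -3))*v = -7 + √(2 - 2)*(-36) = -7 + √0*(-36) = -7 + 0*(-36) = -7 + 0 = -7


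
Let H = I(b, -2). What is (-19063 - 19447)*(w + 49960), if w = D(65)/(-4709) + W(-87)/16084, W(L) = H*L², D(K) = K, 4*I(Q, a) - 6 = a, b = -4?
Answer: -72860589097452855/37869778 ≈ -1.9240e+9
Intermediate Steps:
I(Q, a) = 3/2 + a/4
H = 1 (H = 3/2 + (¼)*(-2) = 3/2 - ½ = 1)
W(L) = L² (W(L) = 1*L² = L²)
w = 34596961/75739556 (w = 65/(-4709) + (-87)²/16084 = 65*(-1/4709) + 7569*(1/16084) = -65/4709 + 7569/16084 = 34596961/75739556 ≈ 0.45679)
(-19063 - 19447)*(w + 49960) = (-19063 - 19447)*(34596961/75739556 + 49960) = -38510*3783982814721/75739556 = -72860589097452855/37869778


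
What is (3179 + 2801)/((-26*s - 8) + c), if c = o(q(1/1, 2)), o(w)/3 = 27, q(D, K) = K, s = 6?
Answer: -5980/83 ≈ -72.048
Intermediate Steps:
o(w) = 81 (o(w) = 3*27 = 81)
c = 81
(3179 + 2801)/((-26*s - 8) + c) = (3179 + 2801)/((-26*6 - 8) + 81) = 5980/((-156 - 8) + 81) = 5980/(-164 + 81) = 5980/(-83) = 5980*(-1/83) = -5980/83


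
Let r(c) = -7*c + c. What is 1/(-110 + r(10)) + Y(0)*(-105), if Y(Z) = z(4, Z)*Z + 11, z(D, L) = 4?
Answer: -196351/170 ≈ -1155.0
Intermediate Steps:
r(c) = -6*c
Y(Z) = 11 + 4*Z (Y(Z) = 4*Z + 11 = 11 + 4*Z)
1/(-110 + r(10)) + Y(0)*(-105) = 1/(-110 - 6*10) + (11 + 4*0)*(-105) = 1/(-110 - 60) + (11 + 0)*(-105) = 1/(-170) + 11*(-105) = -1/170 - 1155 = -196351/170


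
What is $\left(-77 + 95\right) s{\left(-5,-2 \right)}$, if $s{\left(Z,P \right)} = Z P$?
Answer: $180$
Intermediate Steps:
$s{\left(Z,P \right)} = P Z$
$\left(-77 + 95\right) s{\left(-5,-2 \right)} = \left(-77 + 95\right) \left(\left(-2\right) \left(-5\right)\right) = 18 \cdot 10 = 180$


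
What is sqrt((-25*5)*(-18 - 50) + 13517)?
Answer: sqrt(22017) ≈ 148.38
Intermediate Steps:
sqrt((-25*5)*(-18 - 50) + 13517) = sqrt(-125*(-68) + 13517) = sqrt(8500 + 13517) = sqrt(22017)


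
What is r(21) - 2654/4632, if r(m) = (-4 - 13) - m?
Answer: -89335/2316 ≈ -38.573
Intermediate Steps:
r(m) = -17 - m
r(21) - 2654/4632 = (-17 - 1*21) - 2654/4632 = (-17 - 21) - 2654*1/4632 = -38 - 1327/2316 = -89335/2316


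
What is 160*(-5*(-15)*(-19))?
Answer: -228000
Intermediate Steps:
160*(-5*(-15)*(-19)) = 160*(75*(-19)) = 160*(-1425) = -228000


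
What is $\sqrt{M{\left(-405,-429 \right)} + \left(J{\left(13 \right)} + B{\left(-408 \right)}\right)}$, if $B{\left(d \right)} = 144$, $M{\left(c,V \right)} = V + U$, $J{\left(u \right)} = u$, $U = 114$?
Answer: $i \sqrt{158} \approx 12.57 i$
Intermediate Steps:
$M{\left(c,V \right)} = 114 + V$ ($M{\left(c,V \right)} = V + 114 = 114 + V$)
$\sqrt{M{\left(-405,-429 \right)} + \left(J{\left(13 \right)} + B{\left(-408 \right)}\right)} = \sqrt{\left(114 - 429\right) + \left(13 + 144\right)} = \sqrt{-315 + 157} = \sqrt{-158} = i \sqrt{158}$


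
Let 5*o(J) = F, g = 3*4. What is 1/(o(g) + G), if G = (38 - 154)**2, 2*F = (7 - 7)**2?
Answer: 1/13456 ≈ 7.4316e-5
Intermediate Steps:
g = 12
F = 0 (F = (7 - 7)**2/2 = (1/2)*0**2 = (1/2)*0 = 0)
o(J) = 0 (o(J) = (1/5)*0 = 0)
G = 13456 (G = (-116)**2 = 13456)
1/(o(g) + G) = 1/(0 + 13456) = 1/13456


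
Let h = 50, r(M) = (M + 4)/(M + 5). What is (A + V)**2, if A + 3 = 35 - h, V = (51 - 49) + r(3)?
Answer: 14641/64 ≈ 228.77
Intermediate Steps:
r(M) = (4 + M)/(5 + M)
V = 23/8 (V = (51 - 49) + (4 + 3)/(5 + 3) = 2 + 7/8 = 23/8 ≈ 2.8750)
A = -18 (A = -3 + (35 - 1*50) = -3 + (35 - 50) = -3 - 15 = -18)
(A + V)**2 = (-18 + 23/8)**2 = (-121/8)**2 = 14641/64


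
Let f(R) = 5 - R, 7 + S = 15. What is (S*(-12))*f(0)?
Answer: -480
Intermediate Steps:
S = 8 (S = -7 + 15 = 8)
(S*(-12))*f(0) = (8*(-12))*(5 - 1*0) = -96*(5 + 0) = -96*5 = -480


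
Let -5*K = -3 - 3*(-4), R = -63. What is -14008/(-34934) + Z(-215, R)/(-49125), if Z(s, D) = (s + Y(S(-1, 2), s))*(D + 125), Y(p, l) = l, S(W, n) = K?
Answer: 161948344/171613275 ≈ 0.94368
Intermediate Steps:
K = -9/5 (K = -(-3 - 3*(-4))/5 = -(-3 + 12)/5 = -⅕*9 = -9/5 ≈ -1.8000)
S(W, n) = -9/5
Z(s, D) = 2*s*(125 + D) (Z(s, D) = (s + s)*(D + 125) = (2*s)*(125 + D) = 2*s*(125 + D))
-14008/(-34934) + Z(-215, R)/(-49125) = -14008/(-34934) + (2*(-215)*(125 - 63))/(-49125) = -14008*(-1/34934) + (2*(-215)*62)*(-1/49125) = 7004/17467 - 26660*(-1/49125) = 7004/17467 + 5332/9825 = 161948344/171613275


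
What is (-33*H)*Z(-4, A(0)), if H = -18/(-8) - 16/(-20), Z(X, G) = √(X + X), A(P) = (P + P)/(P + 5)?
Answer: -2013*I*√2/10 ≈ -284.68*I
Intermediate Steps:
A(P) = 2*P/(5 + P) (A(P) = (2*P)/(5 + P) = 2*P/(5 + P))
Z(X, G) = √2*√X (Z(X, G) = √(2*X) = √2*√X)
H = 61/20 (H = -18*(-⅛) - 16*(-1/20) = 9/4 + ⅘ = 61/20 ≈ 3.0500)
(-33*H)*Z(-4, A(0)) = (-33*61/20)*(√2*√(-4)) = -2013*√2*2*I/20 = -2013*I*√2/10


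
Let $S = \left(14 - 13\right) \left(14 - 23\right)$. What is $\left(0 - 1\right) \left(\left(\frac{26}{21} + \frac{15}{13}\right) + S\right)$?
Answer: $\frac{1804}{273} \approx 6.6081$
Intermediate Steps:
$S = -9$ ($S = 1 \left(-9\right) = -9$)
$\left(0 - 1\right) \left(\left(\frac{26}{21} + \frac{15}{13}\right) + S\right) = \left(0 - 1\right) \left(\left(\frac{26}{21} + \frac{15}{13}\right) - 9\right) = \left(0 - 1\right) \left(\left(26 \cdot \frac{1}{21} + 15 \cdot \frac{1}{13}\right) - 9\right) = - (\left(\frac{26}{21} + \frac{15}{13}\right) - 9) = - (\frac{653}{273} - 9) = \left(-1\right) \left(- \frac{1804}{273}\right) = \frac{1804}{273}$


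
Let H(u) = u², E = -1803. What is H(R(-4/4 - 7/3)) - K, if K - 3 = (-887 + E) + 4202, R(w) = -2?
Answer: -1511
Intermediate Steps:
K = 1515 (K = 3 + ((-887 - 1803) + 4202) = 3 + (-2690 + 4202) = 3 + 1512 = 1515)
H(R(-4/4 - 7/3)) - K = (-2)² - 1*1515 = 4 - 1515 = -1511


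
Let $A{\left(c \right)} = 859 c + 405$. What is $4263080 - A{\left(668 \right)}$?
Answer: $3688863$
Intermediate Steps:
$A{\left(c \right)} = 405 + 859 c$
$4263080 - A{\left(668 \right)} = 4263080 - \left(405 + 859 \cdot 668\right) = 4263080 - \left(405 + 573812\right) = 4263080 - 574217 = 3688863$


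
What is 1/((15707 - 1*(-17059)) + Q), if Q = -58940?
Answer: -1/26174 ≈ -3.8206e-5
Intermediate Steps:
1/((15707 - 1*(-17059)) + Q) = 1/((15707 - 1*(-17059)) - 58940) = 1/((15707 + 17059) - 58940) = 1/(32766 - 58940) = 1/(-26174) = -1/26174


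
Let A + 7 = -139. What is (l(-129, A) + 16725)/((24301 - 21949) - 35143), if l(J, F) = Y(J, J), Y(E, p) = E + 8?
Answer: -16604/32791 ≈ -0.50636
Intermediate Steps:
A = -146 (A = -7 - 139 = -146)
Y(E, p) = 8 + E
l(J, F) = 8 + J
(l(-129, A) + 16725)/((24301 - 21949) - 35143) = ((8 - 129) + 16725)/((24301 - 21949) - 35143) = (-121 + 16725)/(2352 - 35143) = 16604/(-32791) = 16604*(-1/32791) = -16604/32791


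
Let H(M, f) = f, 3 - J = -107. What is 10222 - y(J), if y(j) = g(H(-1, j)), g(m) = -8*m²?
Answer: 107022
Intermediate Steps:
J = 110 (J = 3 - 1*(-107) = 3 + 107 = 110)
y(j) = -8*j²
10222 - y(J) = 10222 - (-8)*110² = 10222 - (-8)*12100 = 10222 - 1*(-96800) = 10222 + 96800 = 107022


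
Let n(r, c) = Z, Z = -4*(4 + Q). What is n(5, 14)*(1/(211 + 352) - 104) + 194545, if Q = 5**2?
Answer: 116320751/563 ≈ 2.0661e+5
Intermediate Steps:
Q = 25
Z = -116 (Z = -4*(4 + 25) = -4*29 = -116)
n(r, c) = -116
n(5, 14)*(1/(211 + 352) - 104) + 194545 = -116*(1/(211 + 352) - 104) + 194545 = -116*(1/563 - 104) + 194545 = -116*(-58551/563) + 194545 = 6791916/563 + 194545 = 116320751/563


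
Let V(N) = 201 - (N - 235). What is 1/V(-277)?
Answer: 1/713 ≈ 0.0014025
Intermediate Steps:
V(N) = 436 - N (V(N) = 201 - (-235 + N) = 201 + (235 - N) = 436 - N)
1/V(-277) = 1/(436 - 1*(-277)) = 1/(436 + 277) = 1/713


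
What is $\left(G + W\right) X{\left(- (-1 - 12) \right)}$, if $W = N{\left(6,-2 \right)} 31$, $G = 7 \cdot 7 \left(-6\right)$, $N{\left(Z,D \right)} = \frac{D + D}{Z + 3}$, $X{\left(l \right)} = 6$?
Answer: $- \frac{5540}{3} \approx -1846.7$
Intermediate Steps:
$N{\left(Z,D \right)} = \frac{2 D}{3 + Z}$
$G = -294$ ($G = 49 \left(-6\right) = -294$)
$W = - \frac{124}{9}$ ($W = 2 \left(-2\right) \frac{1}{3 + 6} \cdot 31 = 2 \left(-2\right) \frac{1}{9} \cdot 31 = \left(- \frac{4}{9}\right) 31 = - \frac{124}{9} \approx -13.778$)
$\left(G + W\right) X{\left(- (-1 - 12) \right)} = \left(-294 - \frac{124}{9}\right) 6 = \left(- \frac{2770}{9}\right) 6 = - \frac{5540}{3}$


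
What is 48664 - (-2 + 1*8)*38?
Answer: 48436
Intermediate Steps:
48664 - (-2 + 1*8)*38 = 48664 - (-2 + 8)*38 = 48664 - 6*38 = 48664 - 1*228 = 48664 - 228 = 48436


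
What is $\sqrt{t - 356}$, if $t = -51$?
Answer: $i \sqrt{407} \approx 20.174 i$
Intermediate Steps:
$\sqrt{t - 356} = \sqrt{-51 - 356} = \sqrt{-407} = i \sqrt{407}$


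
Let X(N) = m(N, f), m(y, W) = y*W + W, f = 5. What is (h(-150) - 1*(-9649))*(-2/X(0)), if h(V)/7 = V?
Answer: -17198/5 ≈ -3439.6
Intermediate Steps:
h(V) = 7*V
m(y, W) = W + W*y (m(y, W) = W*y + W = W + W*y)
X(N) = 5 + 5*N (X(N) = 5*(1 + N) = 5 + 5*N)
(h(-150) - 1*(-9649))*(-2/X(0)) = (7*(-150) - 1*(-9649))*(-2/(5 + 5*0)) = (-1050 + 9649)*(-2/(5 + 0)) = 8599*(-2/5) = 8599*(-2*⅕) = 8599*(-⅖) = -17198/5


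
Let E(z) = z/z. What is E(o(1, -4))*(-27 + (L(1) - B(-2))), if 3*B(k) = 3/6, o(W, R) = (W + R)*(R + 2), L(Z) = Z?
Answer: -157/6 ≈ -26.167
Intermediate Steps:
o(W, R) = (2 + R)*(R + W) (o(W, R) = (R + W)*(2 + R) = (2 + R)*(R + W))
E(z) = 1
B(k) = 1/6 (B(k) = (3/6)/3 = (3*(1/6))/3 = (1/3)*(1/2) = 1/6)
E(o(1, -4))*(-27 + (L(1) - B(-2))) = 1*(-27 + (1 - 1*1/6)) = 1*(-27 + (1 - 1/6)) = 1*(-27 + 5/6) = 1*(-157/6) = -157/6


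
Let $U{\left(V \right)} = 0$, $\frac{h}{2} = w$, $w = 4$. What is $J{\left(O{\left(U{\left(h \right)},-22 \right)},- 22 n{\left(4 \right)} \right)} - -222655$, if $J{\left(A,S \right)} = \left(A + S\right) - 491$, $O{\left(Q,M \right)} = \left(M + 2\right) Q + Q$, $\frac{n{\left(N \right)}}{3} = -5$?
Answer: $222494$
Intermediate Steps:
$h = 8$ ($h = 2 \cdot 4 = 8$)
$n{\left(N \right)} = -15$ ($n{\left(N \right)} = 3 \left(-5\right) = -15$)
$O{\left(Q,M \right)} = Q + Q \left(2 + M\right)$ ($O{\left(Q,M \right)} = \left(2 + M\right) Q + Q = Q \left(2 + M\right) + Q = Q + Q \left(2 + M\right)$)
$J{\left(A,S \right)} = -491 + A + S$
$J{\left(O{\left(U{\left(h \right)},-22 \right)},- 22 n{\left(4 \right)} \right)} - -222655 = \left(-491 + 0 \left(3 - 22\right) - -330\right) - -222655 = \left(-491 + 0 \left(-19\right) + 330\right) + 222655 = \left(-491 + 0 + 330\right) + 222655 = -161 + 222655 = 222494$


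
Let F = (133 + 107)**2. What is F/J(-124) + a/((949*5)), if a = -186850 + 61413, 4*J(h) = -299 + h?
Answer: -9797503/17155 ≈ -571.12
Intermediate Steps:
J(h) = -299/4 + h/4 (J(h) = (-299 + h)/4 = -299/4 + h/4)
a = -125437
F = 57600 (F = 240**2 = 57600)
F/J(-124) + a/((949*5)) = 57600/(-299/4 + (1/4)*(-124)) - 125437/(949*5) = 57600/(-299/4 - 31) - 125437/4745 = 57600/(-423/4) - 125437*1/4745 = 57600*(-4/423) - 9649/365 = -25600/47 - 9649/365 = -9797503/17155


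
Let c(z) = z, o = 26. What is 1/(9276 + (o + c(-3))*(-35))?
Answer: 1/8471 ≈ 0.00011805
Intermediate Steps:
1/(9276 + (o + c(-3))*(-35)) = 1/(9276 + (26 - 3)*(-35)) = 1/(9276 + 23*(-35)) = 1/(9276 - 805) = 1/8471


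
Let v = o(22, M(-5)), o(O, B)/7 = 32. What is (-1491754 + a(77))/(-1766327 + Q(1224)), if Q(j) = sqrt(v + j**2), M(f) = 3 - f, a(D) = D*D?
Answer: 2624452814775/3119909572529 + 29716500*sqrt(3746)/3119909572529 ≈ 0.84178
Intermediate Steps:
a(D) = D**2
o(O, B) = 224 (o(O, B) = 7*32 = 224)
v = 224
Q(j) = sqrt(224 + j**2)
(-1491754 + a(77))/(-1766327 + Q(1224)) = (-1491754 + 77**2)/(-1766327 + sqrt(224 + 1224**2)) = (-1491754 + 5929)/(-1766327 + sqrt(224 + 1498176)) = -1485825/(-1766327 + sqrt(1498400)) = -1485825/(-1766327 + 20*sqrt(3746))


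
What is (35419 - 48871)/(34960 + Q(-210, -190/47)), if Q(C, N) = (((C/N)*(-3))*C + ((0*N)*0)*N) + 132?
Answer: -127794/644279 ≈ -0.19835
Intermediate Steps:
Q(C, N) = 132 - 3*C**2/N (Q(C, N) = ((-3*C/N)*C + (0*0)*N) + 132 = (-3*C**2/N + 0*N) + 132 = (-3*C**2/N + 0) + 132 = -3*C**2/N + 132 = 132 - 3*C**2/N)
(35419 - 48871)/(34960 + Q(-210, -190/47)) = (35419 - 48871)/(34960 + (132 - 3*(-210)**2/(-190/47))) = -13452/(34960 + (132 - 3*44100/(-190*1/47))) = -13452/(34960 + (132 - 3*44100/(-190/47))) = -13452/(34960 + (132 - 3*44100*(-47/190))) = -13452/(34960 + (132 + 621810/19)) = -13452/(34960 + 624318/19) = -13452/1288558/19 = -13452*19/1288558 = -127794/644279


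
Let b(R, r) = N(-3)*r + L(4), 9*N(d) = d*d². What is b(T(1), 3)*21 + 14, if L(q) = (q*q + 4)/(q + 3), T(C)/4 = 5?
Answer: -115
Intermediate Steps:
T(C) = 20 (T(C) = 4*5 = 20)
N(d) = d³/9 (N(d) = (d*d²)/9 = d³/9)
L(q) = (4 + q²)/(3 + q) (L(q) = (q² + 4)/(3 + q) = (4 + q²)/(3 + q))
b(R, r) = 20/7 - 3*r (b(R, r) = ((⅑)*(-3)³)*r + (4 + 4²)/(3 + 4) = ((⅑)*(-27))*r + (4 + 16)/7 = -3*r + (⅐)*20 = -3*r + 20/7 = 20/7 - 3*r)
b(T(1), 3)*21 + 14 = (20/7 - 3*3)*21 + 14 = (20/7 - 9)*21 + 14 = -43/7*21 + 14 = -129 + 14 = -115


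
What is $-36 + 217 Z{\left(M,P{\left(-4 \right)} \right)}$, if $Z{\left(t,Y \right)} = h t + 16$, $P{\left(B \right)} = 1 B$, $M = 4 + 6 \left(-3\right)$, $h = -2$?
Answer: $9512$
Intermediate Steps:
$M = -14$ ($M = 4 - 18 = -14$)
$P{\left(B \right)} = B$
$Z{\left(t,Y \right)} = 16 - 2 t$ ($Z{\left(t,Y \right)} = - 2 t + 16 = 16 - 2 t$)
$-36 + 217 Z{\left(M,P{\left(-4 \right)} \right)} = -36 + 217 \left(16 - -28\right) = -36 + 217 \left(16 + 28\right) = -36 + 217 \cdot 44 = -36 + 9548 = 9512$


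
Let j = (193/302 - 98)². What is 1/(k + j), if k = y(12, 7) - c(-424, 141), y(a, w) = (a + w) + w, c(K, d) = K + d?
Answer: 91204/892718445 ≈ 0.00010216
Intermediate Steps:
y(a, w) = a + 2*w
k = 309 (k = (12 + 2*7) - (-424 + 141) = (12 + 14) - 1*(-283) = 26 + 283 = 309)
j = 864536409/91204 (j = (193*(1/302) - 98)² = (193/302 - 98)² = (-29403/302)² = 864536409/91204 ≈ 9479.2)
1/(k + j) = 1/(309 + 864536409/91204) = 1/(892718445/91204) = 91204/892718445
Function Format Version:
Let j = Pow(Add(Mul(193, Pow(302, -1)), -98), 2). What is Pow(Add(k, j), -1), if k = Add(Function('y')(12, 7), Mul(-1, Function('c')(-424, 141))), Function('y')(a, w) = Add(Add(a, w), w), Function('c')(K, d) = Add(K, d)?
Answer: Rational(91204, 892718445) ≈ 0.00010216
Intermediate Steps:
Function('y')(a, w) = Add(a, Mul(2, w))
k = 309 (k = Add(Add(12, Mul(2, 7)), Mul(-1, Add(-424, 141))) = Add(Add(12, 14), Mul(-1, -283)) = Add(26, 283) = 309)
j = Rational(864536409, 91204) (j = Pow(Add(Mul(193, Rational(1, 302)), -98), 2) = Pow(Add(Rational(193, 302), -98), 2) = Pow(Rational(-29403, 302), 2) = Rational(864536409, 91204) ≈ 9479.2)
Pow(Add(k, j), -1) = Pow(Add(309, Rational(864536409, 91204)), -1) = Pow(Rational(892718445, 91204), -1) = Rational(91204, 892718445)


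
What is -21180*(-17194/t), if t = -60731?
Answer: -364168920/60731 ≈ -5996.4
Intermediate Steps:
-21180*(-17194/t) = -21180/((-60731/(-17194))) = -21180/((-60731*(-1/17194))) = -21180/60731/17194 = -21180*17194/60731 = -364168920/60731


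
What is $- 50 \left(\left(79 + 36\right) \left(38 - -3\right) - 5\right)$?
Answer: $-235500$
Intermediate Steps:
$- 50 \left(\left(79 + 36\right) \left(38 - -3\right) - 5\right) = - 50 \left(115 \left(38 + 3\right) - 5\right) = - 50 \left(115 \cdot 41 - 5\right) = - 50 \left(4715 - 5\right) = \left(-50\right) 4710 = -235500$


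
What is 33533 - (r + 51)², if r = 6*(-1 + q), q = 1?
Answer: 30932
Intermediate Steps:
r = 0 (r = 6*(-1 + 1) = 6*0 = 0)
33533 - (r + 51)² = 33533 - (0 + 51)² = 33533 - 1*51² = 33533 - 1*2601 = 33533 - 2601 = 30932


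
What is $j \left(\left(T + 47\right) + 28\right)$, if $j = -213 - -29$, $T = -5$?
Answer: $-12880$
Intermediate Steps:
$j = -184$ ($j = -213 + 29 = -184$)
$j \left(\left(T + 47\right) + 28\right) = - 184 \left(\left(-5 + 47\right) + 28\right) = - 184 \left(42 + 28\right) = \left(-184\right) 70 = -12880$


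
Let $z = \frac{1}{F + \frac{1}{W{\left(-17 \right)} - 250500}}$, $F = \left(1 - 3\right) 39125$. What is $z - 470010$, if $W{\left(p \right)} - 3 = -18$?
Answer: $- \frac{9213511441208025}{19602798751} \approx -4.7001 \cdot 10^{5}$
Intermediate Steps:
$W{\left(p \right)} = -15$ ($W{\left(p \right)} = 3 - 18 = -15$)
$F = -78250$ ($F = \left(1 - 3\right) 39125 = \left(-2\right) 39125 = -78250$)
$z = - \frac{250515}{19602798751}$ ($z = \frac{1}{-78250 + \frac{1}{-15 - 250500}} = \frac{1}{-78250 + \frac{1}{-250515}} = \frac{1}{-78250 - \frac{1}{250515}} = \frac{1}{- \frac{19602798751}{250515}} = - \frac{250515}{19602798751} \approx -1.278 \cdot 10^{-5}$)
$z - 470010 = - \frac{250515}{19602798751} - 470010 = - \frac{9213511441208025}{19602798751}$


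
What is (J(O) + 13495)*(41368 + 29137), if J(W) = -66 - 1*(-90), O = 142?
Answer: 953157095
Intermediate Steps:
J(W) = 24 (J(W) = -66 + 90 = 24)
(J(O) + 13495)*(41368 + 29137) = (24 + 13495)*(41368 + 29137) = 13519*70505 = 953157095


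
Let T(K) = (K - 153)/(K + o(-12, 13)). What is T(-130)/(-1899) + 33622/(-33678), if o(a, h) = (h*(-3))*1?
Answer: -599992942/600461901 ≈ -0.99922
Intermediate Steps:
o(a, h) = -3*h (o(a, h) = -3*h*1 = -3*h)
T(K) = (-153 + K)/(-39 + K) (T(K) = (K - 153)/(K - 3*13) = (-153 + K)/(K - 39) = (-153 + K)/(-39 + K))
T(-130)/(-1899) + 33622/(-33678) = ((-153 - 130)/(-39 - 130))/(-1899) + 33622/(-33678) = (-283/(-169))*(-1/1899) + 33622*(-1/33678) = -1/169*(-283)*(-1/1899) - 16811/16839 = (283/169)*(-1/1899) - 16811/16839 = -283/320931 - 16811/16839 = -599992942/600461901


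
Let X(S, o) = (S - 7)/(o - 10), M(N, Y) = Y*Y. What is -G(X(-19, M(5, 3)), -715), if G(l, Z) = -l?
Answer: 26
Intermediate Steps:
M(N, Y) = Y²
X(S, o) = (-7 + S)/(-10 + o)
-G(X(-19, M(5, 3)), -715) = -(-1)*(-7 - 19)/(-10 + 3²) = -(-1)*-26/(-10 + 9) = -(-1)*-26/(-1) = -(-1)*(-1*(-26)) = -(-1)*26 = -1*(-26) = 26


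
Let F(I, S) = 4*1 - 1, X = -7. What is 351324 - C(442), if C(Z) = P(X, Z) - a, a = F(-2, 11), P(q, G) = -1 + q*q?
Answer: 351279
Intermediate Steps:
P(q, G) = -1 + q²
F(I, S) = 3 (F(I, S) = 4 - 1 = 3)
a = 3
C(Z) = 45 (C(Z) = (-1 + (-7)²) - 1*3 = (-1 + 49) - 3 = 48 - 3 = 45)
351324 - C(442) = 351324 - 1*45 = 351324 - 45 = 351279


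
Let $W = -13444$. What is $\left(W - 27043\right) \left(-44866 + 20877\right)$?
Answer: $971242643$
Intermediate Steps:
$\left(W - 27043\right) \left(-44866 + 20877\right) = \left(-13444 - 27043\right) \left(-44866 + 20877\right) = \left(-40487\right) \left(-23989\right) = 971242643$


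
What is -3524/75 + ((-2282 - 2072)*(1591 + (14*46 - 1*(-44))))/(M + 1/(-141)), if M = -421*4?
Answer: 20819298854/3561675 ≈ 5845.4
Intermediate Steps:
M = -1684
-3524/75 + ((-2282 - 2072)*(1591 + (14*46 - 1*(-44))))/(M + 1/(-141)) = -3524/75 + ((-2282 - 2072)*(1591 + (14*46 - 1*(-44))))/(-1684 + 1/(-141)) = -3524*1/75 + (-4354*(1591 + (644 + 44)))/(-1684 - 1/141) = -3524/75 + (-4354*(1591 + 688))/(-237445/141) = -3524/75 - 4354*2279*(-141/237445) = -3524/75 - 9922766*(-141/237445) = -3524/75 + 1399110006/237445 = 20819298854/3561675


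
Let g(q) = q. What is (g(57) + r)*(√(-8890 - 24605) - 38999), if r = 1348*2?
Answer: -107364247 + 2753*I*√33495 ≈ -1.0736e+8 + 5.0384e+5*I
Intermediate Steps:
r = 2696
(g(57) + r)*(√(-8890 - 24605) - 38999) = (57 + 2696)*(√(-8890 - 24605) - 38999) = 2753*(√(-33495) - 38999) = 2753*(I*√33495 - 38999) = 2753*(-38999 + I*√33495) = -107364247 + 2753*I*√33495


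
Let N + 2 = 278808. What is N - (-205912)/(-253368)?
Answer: 8830039087/31671 ≈ 2.7881e+5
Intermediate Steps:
N = 278806 (N = -2 + 278808 = 278806)
N - (-205912)/(-253368) = 278806 - (-205912)/(-253368) = 278806 - (-205912)*(-1)/253368 = 278806 - 1*25739/31671 = 278806 - 25739/31671 = 8830039087/31671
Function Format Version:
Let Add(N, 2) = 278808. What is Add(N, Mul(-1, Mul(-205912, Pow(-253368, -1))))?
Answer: Rational(8830039087, 31671) ≈ 2.7881e+5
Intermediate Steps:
N = 278806 (N = Add(-2, 278808) = 278806)
Add(N, Mul(-1, Mul(-205912, Pow(-253368, -1)))) = Add(278806, Mul(-1, Mul(-205912, Pow(-253368, -1)))) = Add(278806, Mul(-1, Mul(-205912, Rational(-1, 253368)))) = Add(278806, Mul(-1, Rational(25739, 31671))) = Add(278806, Rational(-25739, 31671)) = Rational(8830039087, 31671)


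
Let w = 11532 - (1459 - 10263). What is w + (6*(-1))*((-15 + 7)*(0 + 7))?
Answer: 20672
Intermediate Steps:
w = 20336 (w = 11532 - 1*(-8804) = 11532 + 8804 = 20336)
w + (6*(-1))*((-15 + 7)*(0 + 7)) = 20336 + (6*(-1))*((-15 + 7)*(0 + 7)) = 20336 - (-48)*7 = 20336 - 6*(-56) = 20336 + 336 = 20672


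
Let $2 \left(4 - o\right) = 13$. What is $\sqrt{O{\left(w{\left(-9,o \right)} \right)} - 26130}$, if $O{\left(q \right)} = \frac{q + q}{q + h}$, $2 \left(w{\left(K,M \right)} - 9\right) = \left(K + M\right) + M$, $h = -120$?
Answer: $\frac{2 i \sqrt{22739662}}{59} \approx 161.65 i$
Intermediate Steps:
$o = - \frac{5}{2}$ ($o = 4 - \frac{13}{2} = - \frac{5}{2} \approx -2.5$)
$w{\left(K,M \right)} = 9 + M + \frac{K}{2}$ ($w{\left(K,M \right)} = 9 + \frac{\left(K + M\right) + M}{2} = 9 + \frac{K + 2 M}{2} = 9 + \left(M + \frac{K}{2}\right) = 9 + M + \frac{K}{2}$)
$O{\left(q \right)} = \frac{2 q}{-120 + q}$ ($O{\left(q \right)} = \frac{q + q}{q - 120} = \frac{2 q}{-120 + q}$)
$\sqrt{O{\left(w{\left(-9,o \right)} \right)} - 26130} = \sqrt{\frac{2 \left(9 - \frac{5}{2} + \frac{1}{2} \left(-9\right)\right)}{-120 + \left(9 - \frac{5}{2} + \frac{1}{2} \left(-9\right)\right)} - 26130} = \sqrt{\frac{2 \left(9 - \frac{5}{2} - \frac{9}{2}\right)}{-120 - -2} - 26130} = \sqrt{2 \cdot 2 \frac{1}{-120 + 2} - 26130} = \sqrt{2 \cdot 2 \frac{1}{-118} - 26130} = \sqrt{2 \cdot 2 \left(- \frac{1}{118}\right) - 26130} = \sqrt{- \frac{2}{59} - 26130} = \sqrt{- \frac{1541672}{59}} = \frac{2 i \sqrt{22739662}}{59}$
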